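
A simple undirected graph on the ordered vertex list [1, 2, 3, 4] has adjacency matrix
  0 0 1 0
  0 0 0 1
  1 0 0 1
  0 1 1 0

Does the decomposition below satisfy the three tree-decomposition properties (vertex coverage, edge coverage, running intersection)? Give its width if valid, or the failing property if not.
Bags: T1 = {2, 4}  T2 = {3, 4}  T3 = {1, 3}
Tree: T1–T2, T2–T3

Vertex coverage: the bags together contain {1, 2, 3, 4}, the full vertex set. Edge coverage: each edge of G has both endpoints in at least one bag. Running intersection: for every vertex, the bags containing it form a connected subtree. All three properties hold, so this is a valid tree decomposition of width max|bag| − 1 = 1, and hence tw(G) ≤ 1.

Yes; width 1.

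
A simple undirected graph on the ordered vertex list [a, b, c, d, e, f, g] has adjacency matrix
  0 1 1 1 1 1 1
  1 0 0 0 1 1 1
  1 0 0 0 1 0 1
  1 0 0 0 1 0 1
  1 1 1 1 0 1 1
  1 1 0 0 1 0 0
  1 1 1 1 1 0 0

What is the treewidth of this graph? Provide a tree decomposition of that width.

Each bag holds 4 vertices, so the decomposition has width 3, which upper-bounds the treewidth. Conversely, {a, d, e, g} is a clique of size 4, and the vertices of any clique must share a bag in every tree decomposition; so some bag has ≥ 4 vertices and tw(G) ≥ 3. Therefore the treewidth is 3.

Treewidth 3.
One such decomposition:
Bags: B1 = {a, d, e, g}  B2 = {a, b, e, g}  B3 = {a, b, e, f}  B4 = {a, c, e, g}
Tree: B1–B2, B2–B3, B1–B4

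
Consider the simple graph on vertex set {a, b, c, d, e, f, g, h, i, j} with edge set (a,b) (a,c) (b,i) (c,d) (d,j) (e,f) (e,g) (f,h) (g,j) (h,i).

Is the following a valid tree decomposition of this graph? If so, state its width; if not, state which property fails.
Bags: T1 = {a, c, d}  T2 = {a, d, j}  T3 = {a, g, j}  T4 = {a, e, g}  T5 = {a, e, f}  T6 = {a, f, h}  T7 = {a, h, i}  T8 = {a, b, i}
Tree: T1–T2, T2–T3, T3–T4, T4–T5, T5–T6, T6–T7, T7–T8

Yes; width 2.

Checking the three conditions: (i) the bags cover all of {a, b, c, d, e, f, g, h, i, j}; (ii) for each edge, some bag contains both endpoints; (iii) the bags containing any fixed vertex form a subtree. All hold, so the decomposition is valid with width 3 − 1 = 2.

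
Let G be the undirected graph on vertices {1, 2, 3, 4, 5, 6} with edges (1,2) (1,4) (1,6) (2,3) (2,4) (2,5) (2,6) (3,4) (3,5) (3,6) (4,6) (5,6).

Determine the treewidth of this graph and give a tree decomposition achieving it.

Treewidth 3.
Bags: B1 = {2, 3, 5, 6}  B2 = {2, 3, 4, 6}  B3 = {1, 2, 4, 6}
Tree: B1–B2, B2–B3

Every bag has size at most 4, so the width is 4 − 1 = 3 and tw(G) ≤ 3. On the other hand G contains the 4-clique {1, 2, 4, 6}. A clique must lie in a single bag of any decomposition, so no decomposition can have width below 3. Hence tw(G) = 3 exactly.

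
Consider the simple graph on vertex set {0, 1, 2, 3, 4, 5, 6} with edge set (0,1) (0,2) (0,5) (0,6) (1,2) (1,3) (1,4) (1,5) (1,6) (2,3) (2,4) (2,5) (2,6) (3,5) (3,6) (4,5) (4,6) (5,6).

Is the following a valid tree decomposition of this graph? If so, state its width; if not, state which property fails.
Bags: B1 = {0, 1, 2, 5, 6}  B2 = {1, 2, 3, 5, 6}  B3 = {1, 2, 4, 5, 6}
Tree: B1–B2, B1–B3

Yes; width 4.

Checking the three conditions: (i) the bags cover all of {0, 1, 2, 3, 4, 5, 6}; (ii) for each edge, some bag contains both endpoints; (iii) the bags containing any fixed vertex form a subtree. All hold, so the decomposition is valid with width 5 − 1 = 4.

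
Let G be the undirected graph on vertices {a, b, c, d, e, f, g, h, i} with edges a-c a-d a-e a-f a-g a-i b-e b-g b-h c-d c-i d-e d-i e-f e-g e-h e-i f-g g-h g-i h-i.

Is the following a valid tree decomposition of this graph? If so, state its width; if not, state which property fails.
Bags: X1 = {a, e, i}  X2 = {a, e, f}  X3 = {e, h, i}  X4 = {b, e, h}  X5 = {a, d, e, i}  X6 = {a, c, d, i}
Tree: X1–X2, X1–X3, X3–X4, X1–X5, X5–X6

A tree decomposition must satisfy three properties: every vertex lies in some bag; for every edge, both endpoints lie together in some bag; and for every vertex, the bags containing it form a connected subtree. Here vertex g appears in no bag, so the decomposition is invalid.

No — vertex g appears in no bag.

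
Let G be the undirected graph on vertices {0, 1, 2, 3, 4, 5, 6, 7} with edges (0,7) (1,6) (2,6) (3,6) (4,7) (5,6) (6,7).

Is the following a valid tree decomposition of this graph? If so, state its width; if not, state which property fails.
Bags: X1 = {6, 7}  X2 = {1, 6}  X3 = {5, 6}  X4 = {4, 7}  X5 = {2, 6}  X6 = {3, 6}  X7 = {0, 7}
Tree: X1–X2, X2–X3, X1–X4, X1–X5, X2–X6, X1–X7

Yes; width 1.

Checking the three conditions: (i) the bags cover all of {0, 1, 2, 3, 4, 5, 6, 7}; (ii) for each edge, some bag contains both endpoints; (iii) the bags containing any fixed vertex form a subtree. All hold, so the decomposition is valid with width 2 − 1 = 1.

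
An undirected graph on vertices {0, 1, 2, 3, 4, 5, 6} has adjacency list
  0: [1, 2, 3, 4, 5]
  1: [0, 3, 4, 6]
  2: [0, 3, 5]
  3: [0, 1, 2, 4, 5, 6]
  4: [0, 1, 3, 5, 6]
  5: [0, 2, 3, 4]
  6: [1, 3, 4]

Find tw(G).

A width-3 tree decomposition is:
Bags: B1 = {0, 3, 4, 5}  B2 = {0, 2, 3, 5}  B3 = {0, 1, 3, 4}  B4 = {1, 3, 4, 6}
Tree: B1–B2, B1–B3, B3–B4
Each bag holds 4 vertices, so the decomposition has width 3, which upper-bounds the treewidth. Conversely, {0, 2, 3, 5} is a clique of size 4, and the vertices of any clique must share a bag in every tree decomposition; so some bag has ≥ 4 vertices and tw(G) ≥ 3. Therefore the treewidth is 3.

3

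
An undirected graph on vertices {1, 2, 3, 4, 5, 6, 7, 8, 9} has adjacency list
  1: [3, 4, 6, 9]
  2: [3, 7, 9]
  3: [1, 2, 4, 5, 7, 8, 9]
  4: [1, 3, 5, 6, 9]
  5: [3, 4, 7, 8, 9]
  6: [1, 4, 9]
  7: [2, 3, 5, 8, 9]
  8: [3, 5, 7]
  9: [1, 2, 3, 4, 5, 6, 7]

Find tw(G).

3

A width-3 tree decomposition is:
Bags: B1 = {3, 5, 7, 9}  B2 = {3, 5, 7, 8}  B3 = {3, 4, 5, 9}  B4 = {1, 3, 4, 9}  B5 = {1, 4, 6, 9}  B6 = {2, 3, 7, 9}
Tree: B1–B2, B1–B3, B3–B4, B4–B5, B1–B6
Every bag has size at most 4, so the width is 4 − 1 = 3 and tw(G) ≤ 3. On the other hand G contains the 4-clique {3, 5, 7, 8}. A clique must lie in a single bag of any decomposition, so no decomposition can have width below 3. The upper and lower bounds meet at 3, so that is the treewidth.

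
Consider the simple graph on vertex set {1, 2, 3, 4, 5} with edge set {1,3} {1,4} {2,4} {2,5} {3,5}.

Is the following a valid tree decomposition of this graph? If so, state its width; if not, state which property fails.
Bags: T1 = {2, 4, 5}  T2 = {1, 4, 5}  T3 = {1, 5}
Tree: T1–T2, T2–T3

A tree decomposition must satisfy three properties: every vertex lies in some bag; for every edge, both endpoints lie together in some bag; and for every vertex, the bags containing it form a connected subtree. Here vertex 3 appears in no bag, so the decomposition is invalid.

No — vertex 3 appears in no bag.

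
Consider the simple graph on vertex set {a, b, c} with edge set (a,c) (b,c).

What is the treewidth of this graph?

1

A width-1 tree decomposition is:
Bags: B1 = {a, c}  B2 = {b, c}
Tree: B1–B2
The largest bag has 2 vertices, giving width 1; this decomposition certifies tw(G) ≤ 1. G has an edge, so its treewidth is at least 1. Therefore the treewidth is 1.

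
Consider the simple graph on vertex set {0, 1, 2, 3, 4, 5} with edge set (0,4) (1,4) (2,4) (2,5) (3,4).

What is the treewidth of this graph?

1

A width-1 tree decomposition is:
Bags: B1 = {0, 4}  B2 = {1, 4}  B3 = {2, 4}  B4 = {2, 5}  B5 = {3, 4}
Tree: B1–B2, B2–B3, B3–B4, B2–B5
The largest bag has 2 vertices, giving width 1; this decomposition certifies tw(G) ≤ 1. Any graph with an edge has treewidth ≥ 1, and G has the edge 4–0. Hence tw(G) = 1 exactly.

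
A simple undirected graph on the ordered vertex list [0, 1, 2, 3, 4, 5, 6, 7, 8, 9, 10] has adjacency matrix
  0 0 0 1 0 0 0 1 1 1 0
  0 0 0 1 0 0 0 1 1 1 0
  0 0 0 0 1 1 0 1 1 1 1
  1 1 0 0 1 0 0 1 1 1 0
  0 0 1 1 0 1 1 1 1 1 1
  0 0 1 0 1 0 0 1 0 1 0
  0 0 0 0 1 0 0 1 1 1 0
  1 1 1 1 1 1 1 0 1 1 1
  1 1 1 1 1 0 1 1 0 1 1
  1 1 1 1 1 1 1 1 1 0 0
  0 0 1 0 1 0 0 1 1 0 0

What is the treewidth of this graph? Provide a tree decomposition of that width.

Each bag holds 5 vertices, so the decomposition has width 4, which upper-bounds the treewidth. Conversely, {2, 4, 7, 8, 9} is a clique of size 5, and the vertices of any clique must share a bag in every tree decomposition; so some bag has ≥ 5 vertices and tw(G) ≥ 4. Therefore the treewidth is 4.

Treewidth 4.
Bags: B1 = {2, 4, 5, 7, 9}  B2 = {2, 4, 7, 8, 9}  B3 = {2, 4, 7, 8, 10}  B4 = {3, 4, 7, 8, 9}  B5 = {0, 3, 7, 8, 9}  B6 = {1, 3, 7, 8, 9}  B7 = {4, 6, 7, 8, 9}
Tree: B1–B2, B2–B3, B2–B4, B4–B5, B4–B6, B2–B7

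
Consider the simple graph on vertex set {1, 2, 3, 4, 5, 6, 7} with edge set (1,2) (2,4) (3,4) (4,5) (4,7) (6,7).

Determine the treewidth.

A width-1 tree decomposition is:
Bags: B1 = {2, 4}  B2 = {4, 5}  B3 = {1, 2}  B4 = {4, 7}  B5 = {6, 7}  B6 = {3, 4}
Tree: B1–B2, B1–B3, B2–B4, B4–B5, B1–B6
The largest bag has 2 vertices, giving width 1; this decomposition certifies tw(G) ≤ 1. Since G has at least one edge (e.g. 4–2), it is not an edgeless graph, so tw(G) ≥ 1. Hence tw(G) = 1 exactly.

1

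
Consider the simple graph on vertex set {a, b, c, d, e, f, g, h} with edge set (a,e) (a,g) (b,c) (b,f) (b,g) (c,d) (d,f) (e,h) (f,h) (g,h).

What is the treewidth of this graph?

2

A width-2 tree decomposition is:
Bags: B1 = {a, e, g}  B2 = {e, g, h}  B3 = {b, g, h}  B4 = {b, f, h}  B5 = {b, c, f}  B6 = {c, d, f}
Tree: B1–B2, B2–B3, B3–B4, B4–B5, B5–B6
Each bag holds 3 vertices, so the decomposition has width 2, which upper-bounds the treewidth. The edges a–e–h–g–a form a cycle, so G is not a tree and its treewidth is at least 2. The upper and lower bounds meet at 2, so that is the treewidth.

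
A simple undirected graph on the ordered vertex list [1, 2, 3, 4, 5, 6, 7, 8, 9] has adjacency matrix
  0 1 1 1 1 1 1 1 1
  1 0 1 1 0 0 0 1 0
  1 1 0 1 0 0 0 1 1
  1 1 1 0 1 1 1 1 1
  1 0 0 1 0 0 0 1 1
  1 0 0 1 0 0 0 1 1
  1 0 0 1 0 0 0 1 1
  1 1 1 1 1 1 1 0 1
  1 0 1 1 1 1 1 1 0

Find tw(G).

A width-4 tree decomposition is:
Bags: B1 = {1, 2, 3, 4, 8}  B2 = {1, 3, 4, 8, 9}  B3 = {1, 4, 5, 8, 9}  B4 = {1, 4, 6, 8, 9}  B5 = {1, 4, 7, 8, 9}
Tree: B1–B2, B2–B3, B3–B4, B3–B5
Each bag holds 5 vertices, so the decomposition has width 4, which upper-bounds the treewidth. On the other hand G contains the 5-clique {1, 3, 4, 8, 9}. A clique must lie in a single bag of any decomposition, so no decomposition can have width below 4. The upper and lower bounds meet at 4, so that is the treewidth.

4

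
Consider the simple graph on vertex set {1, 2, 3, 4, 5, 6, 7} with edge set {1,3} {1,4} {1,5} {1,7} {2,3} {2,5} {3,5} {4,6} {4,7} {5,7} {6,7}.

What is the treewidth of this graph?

A width-2 tree decomposition is:
Bags: B1 = {2, 3, 5}  B2 = {1, 3, 5}  B3 = {1, 5, 7}  B4 = {1, 4, 7}  B5 = {4, 6, 7}
Tree: B1–B2, B2–B3, B3–B4, B4–B5
Each bag holds 3 vertices, so the decomposition has width 2, which upper-bounds the treewidth. On the other hand G contains the 3-clique {1, 4, 7}. A clique must lie in a single bag of any decomposition, so no decomposition can have width below 2. Therefore the treewidth is 2.

2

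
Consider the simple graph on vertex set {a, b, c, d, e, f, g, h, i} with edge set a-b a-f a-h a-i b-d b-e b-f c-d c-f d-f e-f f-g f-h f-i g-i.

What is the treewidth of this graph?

2

A width-2 tree decomposition is:
Bags: B1 = {a, f, i}  B2 = {f, g, i}  B3 = {a, b, f}  B4 = {b, d, f}  B5 = {c, d, f}  B6 = {a, f, h}  B7 = {b, e, f}
Tree: B1–B2, B1–B3, B3–B4, B4–B5, B3–B6, B3–B7
Every bag has size at most 3, so the width is 3 − 1 = 2 and tw(G) ≤ 2. For the lower bound, the 3 vertices {f, g, i} are pairwise adjacent, and any tree decomposition puts a clique entirely inside one bag — forcing width ≥ 2. Hence tw(G) = 2 exactly.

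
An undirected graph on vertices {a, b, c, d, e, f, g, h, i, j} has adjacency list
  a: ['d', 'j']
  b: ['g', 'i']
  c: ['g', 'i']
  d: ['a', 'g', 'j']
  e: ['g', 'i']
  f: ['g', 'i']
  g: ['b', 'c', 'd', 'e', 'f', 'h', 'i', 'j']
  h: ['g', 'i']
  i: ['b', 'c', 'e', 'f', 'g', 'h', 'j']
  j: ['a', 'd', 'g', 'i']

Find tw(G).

A width-2 tree decomposition is:
Bags: B1 = {g, i, j}  B2 = {b, g, i}  B3 = {f, g, i}  B4 = {e, g, i}  B5 = {g, h, i}  B6 = {d, g, j}  B7 = {c, g, i}  B8 = {a, d, j}
Tree: B1–B2, B2–B3, B2–B4, B2–B5, B1–B6, B1–B7, B6–B8
Each bag holds 3 vertices, so the decomposition has width 2, which upper-bounds the treewidth. Conversely, {d, g, j} is a clique of size 3, and the vertices of any clique must share a bag in every tree decomposition; so some bag has ≥ 3 vertices and tw(G) ≥ 2. Therefore the treewidth is 2.

2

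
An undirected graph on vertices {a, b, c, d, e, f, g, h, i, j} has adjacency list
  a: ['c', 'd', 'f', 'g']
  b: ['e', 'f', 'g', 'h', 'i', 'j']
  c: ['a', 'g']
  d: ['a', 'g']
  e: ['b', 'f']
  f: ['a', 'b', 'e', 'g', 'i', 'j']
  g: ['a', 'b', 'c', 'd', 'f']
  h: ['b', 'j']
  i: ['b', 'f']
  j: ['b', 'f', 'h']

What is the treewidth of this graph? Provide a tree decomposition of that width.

Each bag holds 3 vertices, so the decomposition has width 2, which upper-bounds the treewidth. For the lower bound, the 3 vertices {a, d, g} are pairwise adjacent, and any tree decomposition puts a clique entirely inside one bag — forcing width ≥ 2. Hence tw(G) = 2 exactly.

Treewidth 2.
One optimal decomposition is:
Bags: B1 = {b, f, g}  B2 = {b, e, f}  B3 = {a, f, g}  B4 = {b, f, j}  B5 = {a, c, g}  B6 = {b, h, j}  B7 = {a, d, g}  B8 = {b, f, i}
Tree: B1–B2, B1–B3, B2–B4, B3–B5, B4–B6, B3–B7, B2–B8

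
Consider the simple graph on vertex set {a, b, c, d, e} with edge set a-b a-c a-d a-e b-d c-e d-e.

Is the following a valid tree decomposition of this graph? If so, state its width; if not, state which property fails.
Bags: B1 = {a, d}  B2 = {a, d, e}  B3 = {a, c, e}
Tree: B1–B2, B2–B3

A tree decomposition must satisfy three properties: every vertex lies in some bag; for every edge, both endpoints lie together in some bag; and for every vertex, the bags containing it form a connected subtree. Here vertex b appears in no bag, so the decomposition is invalid.

No — vertex b appears in no bag.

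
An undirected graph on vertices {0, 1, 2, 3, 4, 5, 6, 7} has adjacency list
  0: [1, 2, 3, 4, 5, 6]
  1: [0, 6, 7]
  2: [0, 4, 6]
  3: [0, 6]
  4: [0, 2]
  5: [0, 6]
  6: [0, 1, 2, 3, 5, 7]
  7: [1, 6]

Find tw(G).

A width-2 tree decomposition is:
Bags: B1 = {0, 2, 4}  B2 = {0, 2, 6}  B3 = {0, 5, 6}  B4 = {0, 1, 6}  B5 = {1, 6, 7}  B6 = {0, 3, 6}
Tree: B1–B2, B2–B3, B2–B4, B4–B5, B3–B6
Each bag holds 3 vertices, so the decomposition has width 2, which upper-bounds the treewidth. For the lower bound, the 3 vertices {0, 2, 4} are pairwise adjacent, and any tree decomposition puts a clique entirely inside one bag — forcing width ≥ 2. The upper and lower bounds meet at 2, so that is the treewidth.

2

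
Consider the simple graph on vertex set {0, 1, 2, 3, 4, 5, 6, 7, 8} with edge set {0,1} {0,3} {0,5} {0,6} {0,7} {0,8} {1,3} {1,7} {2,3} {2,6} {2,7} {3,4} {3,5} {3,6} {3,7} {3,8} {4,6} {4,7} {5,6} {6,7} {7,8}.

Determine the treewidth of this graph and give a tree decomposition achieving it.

Treewidth 3.
One such decomposition:
Bags: B1 = {0, 3, 5, 6}  B2 = {0, 3, 6, 7}  B3 = {0, 3, 7, 8}  B4 = {3, 4, 6, 7}  B5 = {0, 1, 3, 7}  B6 = {2, 3, 6, 7}
Tree: B1–B2, B2–B3, B2–B4, B3–B5, B4–B6

Each bag holds 4 vertices, so the decomposition has width 3, which upper-bounds the treewidth. On the other hand G contains the 4-clique {0, 3, 5, 6}. A clique must lie in a single bag of any decomposition, so no decomposition can have width below 3. Hence tw(G) = 3 exactly.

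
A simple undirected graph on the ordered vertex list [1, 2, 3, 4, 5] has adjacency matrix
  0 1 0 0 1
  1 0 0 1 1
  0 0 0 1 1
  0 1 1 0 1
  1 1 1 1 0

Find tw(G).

2

A width-2 tree decomposition is:
Bags: B1 = {2, 4, 5}  B2 = {1, 2, 5}  B3 = {3, 4, 5}
Tree: B1–B2, B1–B3
Every bag has size at most 3, so the width is 3 − 1 = 2 and tw(G) ≤ 2. Conversely, {1, 2, 5} is a clique of size 3, and the vertices of any clique must share a bag in every tree decomposition; so some bag has ≥ 3 vertices and tw(G) ≥ 2. Hence tw(G) = 2 exactly.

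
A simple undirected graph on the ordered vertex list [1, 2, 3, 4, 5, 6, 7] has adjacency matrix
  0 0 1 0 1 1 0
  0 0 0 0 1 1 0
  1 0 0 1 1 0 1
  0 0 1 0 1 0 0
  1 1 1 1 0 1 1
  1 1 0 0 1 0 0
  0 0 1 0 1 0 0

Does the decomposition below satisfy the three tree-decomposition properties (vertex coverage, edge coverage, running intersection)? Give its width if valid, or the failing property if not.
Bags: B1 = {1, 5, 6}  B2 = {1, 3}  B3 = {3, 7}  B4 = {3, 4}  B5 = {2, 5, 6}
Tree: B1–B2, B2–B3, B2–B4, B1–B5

No — edge (5,3) lies in no bag.

A tree decomposition must satisfy three properties: every vertex lies in some bag; for every edge, both endpoints lie together in some bag; and for every vertex, the bags containing it form a connected subtree. Here edge (5,3) lies in no bag, so the decomposition is invalid.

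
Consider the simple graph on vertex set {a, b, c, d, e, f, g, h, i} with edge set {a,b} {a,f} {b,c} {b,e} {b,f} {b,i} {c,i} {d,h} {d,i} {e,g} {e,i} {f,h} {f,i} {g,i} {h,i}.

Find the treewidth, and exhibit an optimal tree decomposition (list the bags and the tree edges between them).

Treewidth 2.
Bags: B1 = {b, f, i}  B2 = {b, e, i}  B3 = {a, b, f}  B4 = {b, c, i}  B5 = {f, h, i}  B6 = {e, g, i}  B7 = {d, h, i}
Tree: B1–B2, B1–B3, B1–B4, B1–B5, B2–B6, B5–B7

Every bag has size at most 3, so the width is 3 − 1 = 2 and tw(G) ≤ 2. Conversely, {a, b, f} is a clique of size 3, and the vertices of any clique must share a bag in every tree decomposition; so some bag has ≥ 3 vertices and tw(G) ≥ 2. Therefore the treewidth is 2.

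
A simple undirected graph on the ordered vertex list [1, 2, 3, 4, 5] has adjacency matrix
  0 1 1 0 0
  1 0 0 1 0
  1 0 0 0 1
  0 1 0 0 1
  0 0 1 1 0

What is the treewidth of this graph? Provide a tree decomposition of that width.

Treewidth 2.
One optimal decomposition is:
Bags: B1 = {2, 4, 5}  B2 = {2, 3, 5}  B3 = {1, 2, 3}
Tree: B1–B2, B2–B3

The largest bag has 3 vertices, giving width 2; this decomposition certifies tw(G) ≤ 2. For the lower bound, G contains the cycle 2–4–5–3–1–2, so G is not a forest; only forests have treewidth ≤ 1, hence tw(G) ≥ 2. Combining the bounds, tw(G) = 2.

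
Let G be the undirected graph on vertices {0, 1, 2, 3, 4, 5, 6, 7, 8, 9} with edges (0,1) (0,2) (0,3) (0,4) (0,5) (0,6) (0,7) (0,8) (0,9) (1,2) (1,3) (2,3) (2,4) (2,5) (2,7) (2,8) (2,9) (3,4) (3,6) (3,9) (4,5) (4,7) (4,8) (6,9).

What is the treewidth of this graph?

A width-3 tree decomposition is:
Bags: B1 = {0, 2, 3, 9}  B2 = {0, 1, 2, 3}  B3 = {0, 3, 6, 9}  B4 = {0, 2, 3, 4}  B5 = {0, 2, 4, 8}  B6 = {0, 2, 4, 5}  B7 = {0, 2, 4, 7}
Tree: B1–B2, B1–B3, B1–B4, B4–B5, B5–B6, B4–B7
The largest bag has 4 vertices, giving width 3; this decomposition certifies tw(G) ≤ 3. Conversely, {0, 1, 2, 3} is a clique of size 4, and the vertices of any clique must share a bag in every tree decomposition; so some bag has ≥ 4 vertices and tw(G) ≥ 3. The upper and lower bounds meet at 3, so that is the treewidth.

3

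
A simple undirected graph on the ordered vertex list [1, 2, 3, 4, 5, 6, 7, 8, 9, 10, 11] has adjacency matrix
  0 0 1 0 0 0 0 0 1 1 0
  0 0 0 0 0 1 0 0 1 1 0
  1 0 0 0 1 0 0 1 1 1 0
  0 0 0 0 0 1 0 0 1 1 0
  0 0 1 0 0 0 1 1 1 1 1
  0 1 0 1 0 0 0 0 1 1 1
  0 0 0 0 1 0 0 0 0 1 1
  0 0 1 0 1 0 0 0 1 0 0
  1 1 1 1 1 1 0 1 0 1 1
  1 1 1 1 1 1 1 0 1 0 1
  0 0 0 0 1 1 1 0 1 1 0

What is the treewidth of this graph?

A width-3 tree decomposition is:
Bags: B1 = {6, 9, 10, 11}  B2 = {5, 9, 10, 11}  B3 = {3, 5, 9, 10}  B4 = {3, 5, 8, 9}  B5 = {2, 6, 9, 10}  B6 = {4, 6, 9, 10}  B7 = {5, 7, 10, 11}  B8 = {1, 3, 9, 10}
Tree: B1–B2, B2–B3, B3–B4, B1–B5, B5–B6, B2–B7, B3–B8
The largest bag has 4 vertices, giving width 3; this decomposition certifies tw(G) ≤ 3. On the other hand G contains the 4-clique {3, 5, 8, 9}. A clique must lie in a single bag of any decomposition, so no decomposition can have width below 3. The upper and lower bounds meet at 3, so that is the treewidth.

3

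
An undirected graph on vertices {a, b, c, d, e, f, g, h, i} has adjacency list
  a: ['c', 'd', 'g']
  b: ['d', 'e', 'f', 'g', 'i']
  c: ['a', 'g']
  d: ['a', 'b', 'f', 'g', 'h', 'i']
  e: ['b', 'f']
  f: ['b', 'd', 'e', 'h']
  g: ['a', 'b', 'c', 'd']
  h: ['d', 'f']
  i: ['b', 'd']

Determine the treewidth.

A width-2 tree decomposition is:
Bags: B1 = {b, d, g}  B2 = {b, d, f}  B3 = {a, d, g}  B4 = {b, d, i}  B5 = {d, f, h}  B6 = {b, e, f}  B7 = {a, c, g}
Tree: B1–B2, B1–B3, B2–B4, B2–B5, B2–B6, B3–B7
Each bag holds 3 vertices, so the decomposition has width 2, which upper-bounds the treewidth. Conversely, {d, f, h} is a clique of size 3, and the vertices of any clique must share a bag in every tree decomposition; so some bag has ≥ 3 vertices and tw(G) ≥ 2. Combining the bounds, tw(G) = 2.

2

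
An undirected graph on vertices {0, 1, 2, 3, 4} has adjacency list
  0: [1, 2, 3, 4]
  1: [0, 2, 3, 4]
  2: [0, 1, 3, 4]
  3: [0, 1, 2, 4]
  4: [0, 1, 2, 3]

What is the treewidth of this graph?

4

A width-4 tree decomposition is:
Bags: B1 = {0, 1, 2, 3, 4}
Tree: (single bag)
A single bag containing all 5 vertices is trivially a valid decomposition of width 4. For the lower bound, the 5 vertices {0, 1, 2, 3, 4} are pairwise adjacent, and any tree decomposition puts a clique entirely inside one bag — forcing width ≥ 4. Combining the bounds, tw(G) = 4.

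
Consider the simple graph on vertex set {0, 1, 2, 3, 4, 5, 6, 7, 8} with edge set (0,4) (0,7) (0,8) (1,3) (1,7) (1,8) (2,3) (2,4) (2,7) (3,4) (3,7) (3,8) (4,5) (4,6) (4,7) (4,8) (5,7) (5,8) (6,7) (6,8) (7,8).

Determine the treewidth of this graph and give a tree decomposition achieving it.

Treewidth 3.
One such decomposition:
Bags: B1 = {4, 6, 7, 8}  B2 = {3, 4, 7, 8}  B3 = {1, 3, 7, 8}  B4 = {0, 4, 7, 8}  B5 = {2, 3, 4, 7}  B6 = {4, 5, 7, 8}
Tree: B1–B2, B2–B3, B2–B4, B2–B5, B1–B6

Every bag has size at most 4, so the width is 4 − 1 = 3 and tw(G) ≤ 3. For the lower bound, the 4 vertices {1, 3, 7, 8} are pairwise adjacent, and any tree decomposition puts a clique entirely inside one bag — forcing width ≥ 3. The upper and lower bounds meet at 3, so that is the treewidth.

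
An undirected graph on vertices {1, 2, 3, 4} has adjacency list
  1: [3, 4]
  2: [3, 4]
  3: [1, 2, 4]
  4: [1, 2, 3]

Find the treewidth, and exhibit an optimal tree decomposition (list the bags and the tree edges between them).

Treewidth 2.
One such decomposition:
Bags: B1 = {2, 3, 4}  B2 = {1, 3, 4}
Tree: B1–B2

Each bag holds 3 vertices, so the decomposition has width 2, which upper-bounds the treewidth. For the lower bound, the 3 vertices {1, 3, 4} are pairwise adjacent, and any tree decomposition puts a clique entirely inside one bag — forcing width ≥ 2. The upper and lower bounds meet at 2, so that is the treewidth.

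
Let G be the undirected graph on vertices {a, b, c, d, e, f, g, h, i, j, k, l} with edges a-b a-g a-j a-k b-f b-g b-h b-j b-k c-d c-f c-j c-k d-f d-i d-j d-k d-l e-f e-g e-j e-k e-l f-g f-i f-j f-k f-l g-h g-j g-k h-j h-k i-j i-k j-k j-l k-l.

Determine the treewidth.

4

A width-4 tree decomposition is:
Bags: B1 = {e, f, j, k, l}  B2 = {d, f, j, k, l}  B3 = {e, f, g, j, k}  B4 = {b, f, g, j, k}  B5 = {a, b, g, j, k}  B6 = {d, f, i, j, k}  B7 = {b, g, h, j, k}  B8 = {c, d, f, j, k}
Tree: B1–B2, B1–B3, B3–B4, B4–B5, B2–B6, B5–B7, B2–B8
Every bag has size at most 5, so the width is 5 − 1 = 4 and tw(G) ≤ 4. For the lower bound, the 5 vertices {a, b, g, j, k} are pairwise adjacent, and any tree decomposition puts a clique entirely inside one bag — forcing width ≥ 4. The upper and lower bounds meet at 4, so that is the treewidth.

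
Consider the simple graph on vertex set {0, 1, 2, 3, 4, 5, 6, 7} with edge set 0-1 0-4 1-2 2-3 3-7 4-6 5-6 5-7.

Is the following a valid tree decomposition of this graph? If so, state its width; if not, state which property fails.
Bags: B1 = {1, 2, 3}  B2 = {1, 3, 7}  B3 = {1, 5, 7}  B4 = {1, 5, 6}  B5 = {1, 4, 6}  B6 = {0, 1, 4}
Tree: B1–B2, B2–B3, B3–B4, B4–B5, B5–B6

Vertex coverage: the bags together contain {0, 1, 2, 3, 4, 5, 6, 7}, the full vertex set. Edge coverage: each edge of G has both endpoints in at least one bag. Running intersection: for every vertex, the bags containing it form a connected subtree. All three properties hold, so this is a valid tree decomposition of width max|bag| − 1 = 2, and hence tw(G) ≤ 2.

Yes; width 2.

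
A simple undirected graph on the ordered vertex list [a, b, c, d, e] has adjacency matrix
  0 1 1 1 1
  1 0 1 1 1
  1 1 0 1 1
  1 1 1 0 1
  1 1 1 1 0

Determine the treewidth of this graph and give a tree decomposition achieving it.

Treewidth 4.
One such decomposition:
Bags: B1 = {a, b, c, d, e}
Tree: (single bag)

A single bag containing all 5 vertices is trivially a valid decomposition of width 4. Conversely, {a, b, c, d, e} is a clique of size 5, and the vertices of any clique must share a bag in every tree decomposition; so some bag has ≥ 5 vertices and tw(G) ≥ 4. Therefore the treewidth is 4.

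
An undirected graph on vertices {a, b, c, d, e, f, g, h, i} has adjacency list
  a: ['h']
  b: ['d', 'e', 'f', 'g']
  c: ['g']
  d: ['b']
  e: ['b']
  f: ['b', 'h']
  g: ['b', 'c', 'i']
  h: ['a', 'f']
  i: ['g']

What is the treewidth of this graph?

1

A width-1 tree decomposition is:
Bags: B1 = {b, d}  B2 = {b, e}  B3 = {b, g}  B4 = {b, f}  B5 = {f, h}  B6 = {g, i}  B7 = {c, g}  B8 = {a, h}
Tree: B1–B2, B2–B3, B3–B4, B4–B5, B3–B6, B3–B7, B5–B8
Each bag holds 2 vertices, so the decomposition has width 1, which upper-bounds the treewidth. Since G has at least one edge (e.g. b–d), it is not an edgeless graph, so tw(G) ≥ 1. Combining the bounds, tw(G) = 1.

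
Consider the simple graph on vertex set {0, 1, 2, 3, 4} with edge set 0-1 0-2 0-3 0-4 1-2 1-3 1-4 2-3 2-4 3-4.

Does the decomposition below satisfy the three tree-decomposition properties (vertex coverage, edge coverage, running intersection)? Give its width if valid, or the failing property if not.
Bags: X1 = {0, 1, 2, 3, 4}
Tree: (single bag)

Checking the three conditions: (i) the bags cover all of {0, 1, 2, 3, 4}; (ii) for each edge, some bag contains both endpoints; (iii) the bags containing any fixed vertex form a subtree. All hold, so the decomposition is valid with width 5 − 1 = 4.

Yes; width 4.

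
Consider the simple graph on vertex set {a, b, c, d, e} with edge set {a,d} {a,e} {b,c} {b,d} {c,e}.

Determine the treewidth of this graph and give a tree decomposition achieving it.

Treewidth 2.
Bags: B1 = {a, b, d}  B2 = {a, b, c}  B3 = {a, c, e}
Tree: B1–B2, B2–B3

The largest bag has 3 vertices, giving width 2; this decomposition certifies tw(G) ≤ 2. For the lower bound, G contains the cycle a–d–b–c–e–a, so G is not a forest; only forests have treewidth ≤ 1, hence tw(G) ≥ 2. The upper and lower bounds meet at 2, so that is the treewidth.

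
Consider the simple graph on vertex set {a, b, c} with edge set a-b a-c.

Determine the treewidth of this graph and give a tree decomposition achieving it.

Every bag has size at most 2, so the width is 2 − 1 = 1 and tw(G) ≤ 1. Since G has at least one edge (e.g. b–a), it is not an edgeless graph, so tw(G) ≥ 1. Combining the bounds, tw(G) = 1.

Treewidth 1.
One optimal decomposition is:
Bags: B1 = {a, b}  B2 = {a, c}
Tree: B1–B2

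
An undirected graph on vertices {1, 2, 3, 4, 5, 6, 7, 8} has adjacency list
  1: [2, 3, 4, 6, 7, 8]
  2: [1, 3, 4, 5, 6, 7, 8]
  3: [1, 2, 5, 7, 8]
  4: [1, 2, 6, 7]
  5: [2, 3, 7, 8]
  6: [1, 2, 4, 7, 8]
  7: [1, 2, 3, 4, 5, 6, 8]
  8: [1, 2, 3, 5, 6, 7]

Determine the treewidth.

A width-4 tree decomposition is:
Bags: B1 = {1, 2, 6, 7, 8}  B2 = {1, 2, 3, 7, 8}  B3 = {2, 3, 5, 7, 8}  B4 = {1, 2, 4, 6, 7}
Tree: B1–B2, B2–B3, B1–B4
The largest bag has 5 vertices, giving width 4; this decomposition certifies tw(G) ≤ 4. For the lower bound, the 5 vertices {1, 2, 3, 7, 8} are pairwise adjacent, and any tree decomposition puts a clique entirely inside one bag — forcing width ≥ 4. Hence tw(G) = 4 exactly.

4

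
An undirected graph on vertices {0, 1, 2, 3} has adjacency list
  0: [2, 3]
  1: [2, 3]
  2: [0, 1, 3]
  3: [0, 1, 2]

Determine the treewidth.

A width-2 tree decomposition is:
Bags: B1 = {0, 2, 3}  B2 = {1, 2, 3}
Tree: B1–B2
The largest bag has 3 vertices, giving width 2; this decomposition certifies tw(G) ≤ 2. On the other hand G contains the 3-clique {0, 2, 3}. A clique must lie in a single bag of any decomposition, so no decomposition can have width below 2. Combining the bounds, tw(G) = 2.

2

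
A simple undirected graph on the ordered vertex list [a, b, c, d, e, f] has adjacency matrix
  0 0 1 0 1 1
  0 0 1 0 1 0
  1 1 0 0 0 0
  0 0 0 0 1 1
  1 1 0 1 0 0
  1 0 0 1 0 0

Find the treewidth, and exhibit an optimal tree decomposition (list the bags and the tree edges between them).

Treewidth 2.
One optimal decomposition is:
Bags: B1 = {a, d, f}  B2 = {a, d, e}  B3 = {a, c, e}  B4 = {b, c, e}
Tree: B1–B2, B2–B3, B3–B4

Every bag has size at most 3, so the width is 3 − 1 = 2 and tw(G) ≤ 2. The edges f–d–e–a–f form a cycle, so G is not a tree and its treewidth is at least 2. The upper and lower bounds meet at 2, so that is the treewidth.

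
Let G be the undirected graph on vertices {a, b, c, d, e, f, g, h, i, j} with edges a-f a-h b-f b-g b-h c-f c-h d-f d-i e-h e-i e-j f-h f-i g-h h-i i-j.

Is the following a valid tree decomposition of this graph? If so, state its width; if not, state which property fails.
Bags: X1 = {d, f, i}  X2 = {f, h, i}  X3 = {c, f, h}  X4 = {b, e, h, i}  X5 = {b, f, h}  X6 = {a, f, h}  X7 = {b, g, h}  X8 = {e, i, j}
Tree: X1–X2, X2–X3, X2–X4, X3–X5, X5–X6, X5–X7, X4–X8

No — bags containing vertex b are not connected in the tree.

A tree decomposition must satisfy three properties: every vertex lies in some bag; for every edge, both endpoints lie together in some bag; and for every vertex, the bags containing it form a connected subtree. Here bags containing vertex b are not connected in the tree, so the decomposition is invalid.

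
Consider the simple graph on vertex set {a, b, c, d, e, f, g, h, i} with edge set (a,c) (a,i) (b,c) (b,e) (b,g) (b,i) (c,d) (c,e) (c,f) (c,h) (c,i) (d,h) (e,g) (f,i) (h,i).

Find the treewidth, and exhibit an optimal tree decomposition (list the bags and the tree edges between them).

Treewidth 2.
One such decomposition:
Bags: B1 = {b, c, e}  B2 = {b, e, g}  B3 = {b, c, i}  B4 = {c, f, i}  B5 = {c, h, i}  B6 = {a, c, i}  B7 = {c, d, h}
Tree: B1–B2, B1–B3, B3–B4, B4–B5, B3–B6, B5–B7

Every bag has size at most 3, so the width is 3 − 1 = 2 and tw(G) ≤ 2. On the other hand G contains the 3-clique {b, e, g}. A clique must lie in a single bag of any decomposition, so no decomposition can have width below 2. Combining the bounds, tw(G) = 2.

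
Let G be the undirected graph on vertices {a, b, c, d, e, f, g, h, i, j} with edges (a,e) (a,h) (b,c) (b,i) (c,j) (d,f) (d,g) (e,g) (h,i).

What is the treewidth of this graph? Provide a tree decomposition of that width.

The largest bag has 2 vertices, giving width 1; this decomposition certifies tw(G) ≤ 1. Any graph with an edge has treewidth ≥ 1, and G has the edge j–c. The upper and lower bounds meet at 1, so that is the treewidth.

Treewidth 1.
One optimal decomposition is:
Bags: B1 = {c, j}  B2 = {b, c}  B3 = {b, i}  B4 = {h, i}  B5 = {a, h}  B6 = {a, e}  B7 = {e, g}  B8 = {d, g}  B9 = {d, f}
Tree: B1–B2, B2–B3, B3–B4, B4–B5, B5–B6, B6–B7, B7–B8, B8–B9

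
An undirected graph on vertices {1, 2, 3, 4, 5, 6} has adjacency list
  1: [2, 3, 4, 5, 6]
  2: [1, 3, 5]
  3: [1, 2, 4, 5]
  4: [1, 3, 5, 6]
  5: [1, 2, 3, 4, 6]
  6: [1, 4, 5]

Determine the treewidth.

A width-3 tree decomposition is:
Bags: B1 = {1, 3, 4, 5}  B2 = {1, 4, 5, 6}  B3 = {1, 2, 3, 5}
Tree: B1–B2, B1–B3
Each bag holds 4 vertices, so the decomposition has width 3, which upper-bounds the treewidth. For the lower bound, the 4 vertices {1, 2, 3, 5} are pairwise adjacent, and any tree decomposition puts a clique entirely inside one bag — forcing width ≥ 3. Hence tw(G) = 3 exactly.

3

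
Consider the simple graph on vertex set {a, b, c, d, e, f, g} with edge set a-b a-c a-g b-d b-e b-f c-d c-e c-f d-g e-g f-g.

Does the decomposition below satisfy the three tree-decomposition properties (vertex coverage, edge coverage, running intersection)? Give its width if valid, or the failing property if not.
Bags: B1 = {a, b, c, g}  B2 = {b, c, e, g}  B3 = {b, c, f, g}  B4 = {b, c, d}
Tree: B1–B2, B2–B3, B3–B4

A tree decomposition must satisfy three properties: every vertex lies in some bag; for every edge, both endpoints lie together in some bag; and for every vertex, the bags containing it form a connected subtree. Here edge (g,d) lies in no bag, so the decomposition is invalid.

No — edge (g,d) lies in no bag.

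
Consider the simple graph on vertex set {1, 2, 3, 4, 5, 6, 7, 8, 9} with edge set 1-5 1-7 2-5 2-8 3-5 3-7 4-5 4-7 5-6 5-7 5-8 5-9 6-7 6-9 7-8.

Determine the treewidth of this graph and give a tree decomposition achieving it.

Treewidth 2.
Bags: B1 = {4, 5, 7}  B2 = {5, 6, 7}  B3 = {3, 5, 7}  B4 = {5, 7, 8}  B5 = {2, 5, 8}  B6 = {1, 5, 7}  B7 = {5, 6, 9}
Tree: B1–B2, B2–B3, B3–B4, B4–B5, B4–B6, B2–B7

Each bag holds 3 vertices, so the decomposition has width 2, which upper-bounds the treewidth. Conversely, {5, 6, 9} is a clique of size 3, and the vertices of any clique must share a bag in every tree decomposition; so some bag has ≥ 3 vertices and tw(G) ≥ 2. The upper and lower bounds meet at 2, so that is the treewidth.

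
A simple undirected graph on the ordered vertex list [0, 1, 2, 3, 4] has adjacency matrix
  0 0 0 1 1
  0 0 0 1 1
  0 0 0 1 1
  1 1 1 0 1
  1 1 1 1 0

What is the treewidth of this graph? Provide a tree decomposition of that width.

Treewidth 2.
One optimal decomposition is:
Bags: B1 = {2, 3, 4}  B2 = {0, 3, 4}  B3 = {1, 3, 4}
Tree: B1–B2, B2–B3

Every bag has size at most 3, so the width is 3 − 1 = 2 and tw(G) ≤ 2. Conversely, {0, 3, 4} is a clique of size 3, and the vertices of any clique must share a bag in every tree decomposition; so some bag has ≥ 3 vertices and tw(G) ≥ 2. Hence tw(G) = 2 exactly.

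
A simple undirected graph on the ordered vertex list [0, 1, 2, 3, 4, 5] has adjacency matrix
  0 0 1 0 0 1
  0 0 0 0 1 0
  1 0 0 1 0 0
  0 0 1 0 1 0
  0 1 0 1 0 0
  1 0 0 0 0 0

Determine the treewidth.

A width-1 tree decomposition is:
Bags: B1 = {0, 5}  B2 = {0, 2}  B3 = {2, 3}  B4 = {3, 4}  B5 = {1, 4}
Tree: B1–B2, B2–B3, B3–B4, B4–B5
Every bag has size at most 2, so the width is 2 − 1 = 1 and tw(G) ≤ 1. Since G has at least one edge (e.g. 5–0), it is not an edgeless graph, so tw(G) ≥ 1. Combining the bounds, tw(G) = 1.

1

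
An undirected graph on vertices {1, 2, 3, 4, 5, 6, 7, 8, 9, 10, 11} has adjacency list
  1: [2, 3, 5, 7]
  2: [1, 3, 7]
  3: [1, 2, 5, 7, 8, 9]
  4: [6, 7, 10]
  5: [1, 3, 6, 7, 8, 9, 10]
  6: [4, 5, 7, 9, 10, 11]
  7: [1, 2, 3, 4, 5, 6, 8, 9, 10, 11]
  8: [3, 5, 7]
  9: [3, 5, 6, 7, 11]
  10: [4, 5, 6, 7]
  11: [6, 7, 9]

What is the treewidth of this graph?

A width-3 tree decomposition is:
Bags: B1 = {5, 6, 7, 10}  B2 = {5, 6, 7, 9}  B3 = {3, 5, 7, 9}  B4 = {6, 7, 9, 11}  B5 = {1, 3, 5, 7}  B6 = {4, 6, 7, 10}  B7 = {3, 5, 7, 8}  B8 = {1, 2, 3, 7}
Tree: B1–B2, B2–B3, B2–B4, B3–B5, B1–B6, B3–B7, B5–B8
Each bag holds 4 vertices, so the decomposition has width 3, which upper-bounds the treewidth. For the lower bound, the 4 vertices {1, 2, 3, 7} are pairwise adjacent, and any tree decomposition puts a clique entirely inside one bag — forcing width ≥ 3. Combining the bounds, tw(G) = 3.

3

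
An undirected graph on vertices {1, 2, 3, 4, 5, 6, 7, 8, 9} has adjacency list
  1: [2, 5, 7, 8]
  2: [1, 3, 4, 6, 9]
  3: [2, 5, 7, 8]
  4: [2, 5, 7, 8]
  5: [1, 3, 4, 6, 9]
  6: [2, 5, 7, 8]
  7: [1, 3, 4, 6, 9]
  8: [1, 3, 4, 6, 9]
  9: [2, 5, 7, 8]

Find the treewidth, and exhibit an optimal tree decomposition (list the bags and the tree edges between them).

Treewidth 4.
One optimal decomposition is:
Bags: B1 = {2, 4, 5, 7, 8}  B2 = {2, 5, 6, 7, 8}  B3 = {2, 3, 5, 7, 8}  B4 = {2, 5, 7, 8, 9}  B5 = {1, 2, 5, 7, 8}
Tree: B1–B2, B2–B3, B3–B4, B4–B5

Each bag holds 5 vertices, so the decomposition has width 4, which upper-bounds the treewidth. For the lower bound: the 5 vertex sets {4,7}, {2,6}, {3,5}, {8}, {9} are disjoint, each induces a connected subgraph, and every pair is joined by at least one edge of G. Contracting each set to a single vertex therefore yields K_{5} as a minor, and since treewidth is minor-monotone, tw(G) ≥ tw(K_{5}) = 4. Hence tw(G) = 4 exactly.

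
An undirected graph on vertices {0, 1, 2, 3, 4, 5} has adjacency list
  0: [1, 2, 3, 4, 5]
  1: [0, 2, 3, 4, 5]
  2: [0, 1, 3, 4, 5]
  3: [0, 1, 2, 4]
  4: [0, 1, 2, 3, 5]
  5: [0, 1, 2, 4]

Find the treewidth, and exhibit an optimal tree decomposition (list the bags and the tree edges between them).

Each bag holds 5 vertices, so the decomposition has width 4, which upper-bounds the treewidth. For the lower bound, the 5 vertices {0, 1, 2, 3, 4} are pairwise adjacent, and any tree decomposition puts a clique entirely inside one bag — forcing width ≥ 4. Therefore the treewidth is 4.

Treewidth 4.
One optimal decomposition is:
Bags: B1 = {0, 1, 2, 4, 5}  B2 = {0, 1, 2, 3, 4}
Tree: B1–B2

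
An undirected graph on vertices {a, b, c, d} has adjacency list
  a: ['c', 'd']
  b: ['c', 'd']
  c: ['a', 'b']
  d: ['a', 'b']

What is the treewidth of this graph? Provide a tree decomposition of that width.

Every bag has size at most 3, so the width is 3 − 1 = 2 and tw(G) ≤ 2. Since a–c–b–d–a is a cycle in G, G is not acyclic. Forests are exactly the graphs of treewidth ≤ 1, so tw(G) ≥ 2. Combining the bounds, tw(G) = 2.

Treewidth 2.
Bags: B1 = {a, b, c}  B2 = {a, b, d}
Tree: B1–B2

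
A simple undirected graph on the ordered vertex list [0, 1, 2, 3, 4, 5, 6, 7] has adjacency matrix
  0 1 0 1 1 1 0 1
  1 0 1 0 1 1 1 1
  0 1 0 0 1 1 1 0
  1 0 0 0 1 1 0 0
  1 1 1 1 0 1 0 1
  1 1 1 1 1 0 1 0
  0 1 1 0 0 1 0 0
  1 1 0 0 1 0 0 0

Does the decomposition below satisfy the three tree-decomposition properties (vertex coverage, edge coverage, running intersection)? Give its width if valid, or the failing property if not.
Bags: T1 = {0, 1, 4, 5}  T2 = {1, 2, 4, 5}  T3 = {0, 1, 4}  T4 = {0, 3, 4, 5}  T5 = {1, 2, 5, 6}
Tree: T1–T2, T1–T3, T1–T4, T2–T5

No — vertex 7 appears in no bag.

A tree decomposition must satisfy three properties: every vertex lies in some bag; for every edge, both endpoints lie together in some bag; and for every vertex, the bags containing it form a connected subtree. Here vertex 7 appears in no bag, so the decomposition is invalid.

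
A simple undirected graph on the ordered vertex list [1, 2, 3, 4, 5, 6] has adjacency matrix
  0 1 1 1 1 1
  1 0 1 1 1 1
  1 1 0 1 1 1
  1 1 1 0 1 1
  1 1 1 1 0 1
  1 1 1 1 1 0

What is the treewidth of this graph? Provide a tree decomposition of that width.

Treewidth 5.
Bags: B1 = {1, 2, 3, 4, 5, 6}
Tree: (single bag)

With just one bag of size 6, the width is 6 − 1 = 5, so tw(G) ≤ 5. On the other hand G contains the 6-clique {1, 2, 3, 4, 5, 6}. A clique must lie in a single bag of any decomposition, so no decomposition can have width below 5. Combining the bounds, tw(G) = 5.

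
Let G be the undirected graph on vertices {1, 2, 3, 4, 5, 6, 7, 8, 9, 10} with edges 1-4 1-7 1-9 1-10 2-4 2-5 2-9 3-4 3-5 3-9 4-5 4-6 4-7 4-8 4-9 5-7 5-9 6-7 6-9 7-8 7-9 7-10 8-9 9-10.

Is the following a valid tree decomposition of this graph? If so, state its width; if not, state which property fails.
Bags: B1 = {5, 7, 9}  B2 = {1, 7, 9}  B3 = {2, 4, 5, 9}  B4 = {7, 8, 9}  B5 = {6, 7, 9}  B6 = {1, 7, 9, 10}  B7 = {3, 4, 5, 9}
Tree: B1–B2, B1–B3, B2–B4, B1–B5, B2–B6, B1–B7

No — edge (4,7) lies in no bag.

A tree decomposition must satisfy three properties: every vertex lies in some bag; for every edge, both endpoints lie together in some bag; and for every vertex, the bags containing it form a connected subtree. Here edge (4,7) lies in no bag, so the decomposition is invalid.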